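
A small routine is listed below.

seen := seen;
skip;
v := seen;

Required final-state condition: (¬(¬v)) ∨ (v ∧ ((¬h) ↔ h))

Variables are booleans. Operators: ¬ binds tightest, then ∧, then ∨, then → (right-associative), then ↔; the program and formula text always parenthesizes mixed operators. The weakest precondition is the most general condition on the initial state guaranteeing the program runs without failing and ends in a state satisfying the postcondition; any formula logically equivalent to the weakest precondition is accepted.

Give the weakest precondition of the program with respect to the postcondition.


Working backward. After the program, the postcondition (¬(¬v)) ∨ (v ∧ ((¬h) ↔ h)) must hold; in canonical form it is v ∨ (v ∧ ((¬h) ↔ h)).
Before v := seen: seen ∨ (seen ∧ ((¬h) ↔ h))
Before skip: seen ∨ (seen ∧ ((¬h) ↔ h))
Before seen := seen: seen ∨ (seen ∧ ((¬h) ↔ h))
Answer: WP = seen ∨ (seen ∧ ((¬h) ↔ h))


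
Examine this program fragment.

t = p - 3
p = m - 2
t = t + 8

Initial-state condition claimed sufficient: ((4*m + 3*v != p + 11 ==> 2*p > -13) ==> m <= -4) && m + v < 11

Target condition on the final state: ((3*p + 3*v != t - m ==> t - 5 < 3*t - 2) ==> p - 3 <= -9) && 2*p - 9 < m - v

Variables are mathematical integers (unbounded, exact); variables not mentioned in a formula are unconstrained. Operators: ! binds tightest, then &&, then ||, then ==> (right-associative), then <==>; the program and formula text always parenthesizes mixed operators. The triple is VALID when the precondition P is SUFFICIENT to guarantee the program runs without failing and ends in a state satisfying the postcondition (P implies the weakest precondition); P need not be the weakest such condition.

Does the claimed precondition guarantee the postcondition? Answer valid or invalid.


Working backward. After the program, the postcondition ((3*p + 3*v != t - m ==> t - 5 < 3*t - 2) ==> p - 3 <= -9) && 2*p - 9 < m - v must hold; in canonical form it is ((m + 3*p + 3*v != t ==> 2*t > -3) ==> p <= -6) && 2*p + v < m + 9.
Before t := t + 8: ((m + 3*p + 3*v != t + 8 ==> 2*t > -19) ==> p <= -6) && 2*p + v < m + 9
Before p := m - 2: ((4*m + 3*v != t + 14 ==> 2*t > -19) ==> m <= -4) && m + v < 13
Before t := p - 3: ((4*m + 3*v != p + 11 ==> 2*p > -13) ==> m <= -4) && m + v < 13
The weakest precondition is ((4*m + 3*v != p + 11 ==> 2*p > -13) ==> m <= -4) && m + v < 13.
Check whether ((4*m + 3*v != p + 11 ==> 2*p > -13) ==> m <= -4) && m + v < 11 implies it.
Every state satisfying the precondition satisfies the weakest precondition: the implication holds.
Answer: valid


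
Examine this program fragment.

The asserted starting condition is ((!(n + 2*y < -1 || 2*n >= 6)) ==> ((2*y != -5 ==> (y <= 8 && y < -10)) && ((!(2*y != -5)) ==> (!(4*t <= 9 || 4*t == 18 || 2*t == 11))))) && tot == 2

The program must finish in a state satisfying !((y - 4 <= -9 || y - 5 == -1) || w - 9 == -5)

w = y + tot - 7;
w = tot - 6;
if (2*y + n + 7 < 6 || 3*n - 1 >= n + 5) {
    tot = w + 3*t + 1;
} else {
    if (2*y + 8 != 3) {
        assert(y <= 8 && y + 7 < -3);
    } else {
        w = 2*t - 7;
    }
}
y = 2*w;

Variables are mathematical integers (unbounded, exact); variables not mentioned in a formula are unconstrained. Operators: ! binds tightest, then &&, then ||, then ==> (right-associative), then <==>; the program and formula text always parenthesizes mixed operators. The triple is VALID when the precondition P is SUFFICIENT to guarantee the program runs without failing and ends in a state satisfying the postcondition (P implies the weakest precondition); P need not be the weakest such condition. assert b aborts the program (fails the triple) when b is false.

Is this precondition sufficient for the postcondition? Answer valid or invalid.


Working backward. After the program, the postcondition !((y - 4 <= -9 || y - 5 == -1) || w - 9 == -5) must hold; in canonical form it is !(y <= -5 || y == 4 || w == 4).
Before y := 2*w: !(2*w <= -5 || 2*w == 4 || w == 4)
Then branch requires !(2*w <= -5 || 2*w == 4 || w == 4); else branch requires (2*y != -5 ==> (y <= 8 && y < -10 && (!(2*w <= -5 || 2*w == 4 || w == 4)))) && ((!(2*y != -5)) ==> (!(4*t <= 9 || 4*t == 18 || 2*t == 11))).
Before the if: ((n + 2*y < -1 || 2*n >= 6) ==> (!(2*w <= -5 || 2*w == 4 || w == 4))) && ((!(n + 2*y < -1 || 2*n >= 6)) ==> ((2*y != -5 ==> (y <= 8 && y < -10 && (!(2*w <= -5 || 2*w == 4 || w == 4)))) && ((!(2*y != -5)) ==> (!(4*t <= 9 || 4*t == 18 || 2*t == 11)))))
Before w := tot - 6: ((n + 2*y < -1 || 2*n >= 6) ==> (!(2*tot <= 7 || 2*tot == 16 || tot == 10))) && ((!(n + 2*y < -1 || 2*n >= 6)) ==> ((2*y != -5 ==> (y <= 8 && y < -10 && (!(2*tot <= 7 || 2*tot == 16 || tot == 10)))) && ((!(2*y != -5)) ==> (!(4*t <= 9 || 4*t == 18 || 2*t == 11)))))
Before w := y + tot - 7: ((n + 2*y < -1 || 2*n >= 6) ==> (!(2*tot <= 7 || 2*tot == 16 || tot == 10))) && ((!(n + 2*y < -1 || 2*n >= 6)) ==> ((2*y != -5 ==> (y <= 8 && y < -10 && (!(2*tot <= 7 || 2*tot == 16 || tot == 10)))) && ((!(2*y != -5)) ==> (!(4*t <= 9 || 4*t == 18 || 2*t == 11)))))
The weakest precondition is ((n + 2*y < -1 || 2*n >= 6) ==> (!(2*tot <= 7 || 2*tot == 16 || tot == 10))) && ((!(n + 2*y < -1 || 2*n >= 6)) ==> ((2*y != -5 ==> (y <= 8 && y < -10 && (!(2*tot <= 7 || 2*tot == 16 || tot == 10)))) && ((!(2*y != -5)) ==> (!(4*t <= 9 || 4*t == 18 || 2*t == 11))))).
Check whether ((!(n + 2*y < -1 || 2*n >= 6)) ==> ((2*y != -5 ==> (y <= 8 && y < -10)) && ((!(2*y != -5)) ==> (!(4*t <= 9 || 4*t == 18 || 2*t == 11))))) && tot == 2 implies it.
Countermodel: at the initial state n = 0, t = 0, tot = 2, y = -11, the precondition holds but the weakest precondition fails.
Answer: invalid


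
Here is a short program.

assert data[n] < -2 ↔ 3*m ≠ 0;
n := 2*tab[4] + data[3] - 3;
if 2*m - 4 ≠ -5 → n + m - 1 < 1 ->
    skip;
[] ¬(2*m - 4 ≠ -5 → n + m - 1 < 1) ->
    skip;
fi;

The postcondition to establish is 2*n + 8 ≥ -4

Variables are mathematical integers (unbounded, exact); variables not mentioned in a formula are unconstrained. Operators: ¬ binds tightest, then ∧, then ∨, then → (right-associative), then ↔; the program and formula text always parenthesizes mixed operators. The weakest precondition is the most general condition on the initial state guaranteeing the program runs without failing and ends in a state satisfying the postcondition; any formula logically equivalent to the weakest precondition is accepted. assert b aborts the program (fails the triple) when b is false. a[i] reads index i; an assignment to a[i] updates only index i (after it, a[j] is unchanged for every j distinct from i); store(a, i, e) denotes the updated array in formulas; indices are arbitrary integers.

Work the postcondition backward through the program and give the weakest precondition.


Working backward. After the program, the postcondition 2*n + 8 ≥ -4 must hold; in canonical form it is 2*n ≥ -12.
Then branch requires 2*n ≥ -12; else branch requires 2*n ≥ -12.
Before the if: ((2*m ≠ -1 → m + n < 2) → 2*n ≥ -12) ∧ ((¬(2*m ≠ -1 → m + n < 2)) → 2*n ≥ -12)
Before n := 2*tab[4] + data[3] - 3: ((2*m ≠ -1 → data[3] + 2*tab[4] + m < 5) → 2*data[3] + 4*tab[4] ≥ -6) ∧ ((¬(2*m ≠ -1 → data[3] + 2*tab[4] + m < 5)) → 2*data[3] + 4*tab[4] ≥ -6)
Before assert data[n] < -2 ↔ 3*m ≠ 0: (data[n] < -2 ↔ 3*m ≠ 0) ∧ ((2*m ≠ -1 → data[3] + 2*tab[4] + m < 5) → 2*data[3] + 4*tab[4] ≥ -6) ∧ ((¬(2*m ≠ -1 → data[3] + 2*tab[4] + m < 5)) → 2*data[3] + 4*tab[4] ≥ -6)
Answer: WP = (data[n] < -2 ↔ 3*m ≠ 0) ∧ ((2*m ≠ -1 → data[3] + 2*tab[4] + m < 5) → 2*data[3] + 4*tab[4] ≥ -6) ∧ ((¬(2*m ≠ -1 → data[3] + 2*tab[4] + m < 5)) → 2*data[3] + 4*tab[4] ≥ -6)


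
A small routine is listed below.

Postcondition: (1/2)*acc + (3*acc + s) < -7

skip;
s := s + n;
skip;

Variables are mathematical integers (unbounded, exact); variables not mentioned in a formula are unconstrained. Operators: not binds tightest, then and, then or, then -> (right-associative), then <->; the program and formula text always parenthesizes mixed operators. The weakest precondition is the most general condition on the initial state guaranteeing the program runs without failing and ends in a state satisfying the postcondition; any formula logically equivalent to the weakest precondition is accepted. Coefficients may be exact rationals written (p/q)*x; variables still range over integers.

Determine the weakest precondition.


Working backward. After the program, the postcondition (1/2)*acc + (3*acc + s) < -7 must hold; in canonical form it is (7/2)*acc + s < -7.
Before skip: (7/2)*acc + s < -7
Before s := s + n: (7/2)*acc + n + s < -7
Before skip: (7/2)*acc + n + s < -7
Answer: WP = (7/2)*acc + n + s < -7


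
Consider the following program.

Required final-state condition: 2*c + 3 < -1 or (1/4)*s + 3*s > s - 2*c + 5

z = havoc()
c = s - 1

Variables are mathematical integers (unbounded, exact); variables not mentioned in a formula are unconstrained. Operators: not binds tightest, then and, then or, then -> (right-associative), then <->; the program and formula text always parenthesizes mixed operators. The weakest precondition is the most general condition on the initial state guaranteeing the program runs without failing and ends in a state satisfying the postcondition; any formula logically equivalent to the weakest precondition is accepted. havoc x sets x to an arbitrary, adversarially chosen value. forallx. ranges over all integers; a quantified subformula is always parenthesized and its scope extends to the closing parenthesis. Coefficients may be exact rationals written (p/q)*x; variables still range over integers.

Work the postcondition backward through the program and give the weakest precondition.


Working backward. After the program, the postcondition 2*c + 3 < -1 or (1/4)*s + 3*s > s - 2*c + 5 must hold; in canonical form it is 2*c < -4 or 2*c + (9/4)*s > 5.
Before c := s - 1: 2*s < -2 or (17/4)*s > 7
Before havoc z: 2*s < -2 or (17/4)*s > 7
Answer: WP = 2*s < -2 or (17/4)*s > 7


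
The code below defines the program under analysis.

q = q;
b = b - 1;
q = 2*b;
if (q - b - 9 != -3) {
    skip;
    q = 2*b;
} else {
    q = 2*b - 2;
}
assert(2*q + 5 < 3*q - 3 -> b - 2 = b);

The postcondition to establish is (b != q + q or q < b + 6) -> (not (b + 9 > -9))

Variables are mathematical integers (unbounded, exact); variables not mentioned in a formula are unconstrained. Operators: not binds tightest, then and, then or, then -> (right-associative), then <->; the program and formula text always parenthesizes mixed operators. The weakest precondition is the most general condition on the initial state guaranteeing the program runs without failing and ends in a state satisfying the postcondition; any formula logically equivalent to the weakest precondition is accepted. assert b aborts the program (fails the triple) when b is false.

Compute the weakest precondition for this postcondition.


Working backward. After the program, the postcondition (b != q + q or q < b + 6) -> (not (b + 9 > -9)) must hold; in canonical form it is (b != 2*q or q < b + 6) -> (not (b > -18)).
Before assert 2*q + 5 < 3*q - 3 -> b - 2 = b: (not (q > 8)) and ((b != 2*q or q < b + 6) -> (not (b > -18)))
Then branch requires (not (2*b > 8)) and ((3*b != 0 or b < 6) -> (not (b > -18))); else branch requires (not (2*b > 10)) and ((3*b != 4 or b < 8) -> (not (b > -18))).
Before the if: (q != b + 6 -> ((not (2*b > 8)) and ((3*b != 0 or b < 6) -> (not (b > -18))))) and ((not (q != b + 6)) -> ((not (2*b > 10)) and ((3*b != 4 or b < 8) -> (not (b > -18)))))
Before q := 2*b: (b != 6 -> ((not (2*b > 8)) and ((3*b != 0 or b < 6) -> (not (b > -18))))) and ((not (b != 6)) -> ((not (2*b > 10)) and ((3*b != 4 or b < 8) -> (not (b > -18)))))
Before b := b - 1: (b != 7 -> ((not (2*b > 10)) and ((3*b != 3 or b < 7) -> (not (b > -17))))) and ((not (b != 7)) -> ((not (2*b > 12)) and ((3*b != 7 or b < 9) -> (not (b > -17)))))
Before q := q: (b != 7 -> ((not (2*b > 10)) and ((3*b != 3 or b < 7) -> (not (b > -17))))) and ((not (b != 7)) -> ((not (2*b > 12)) and ((3*b != 7 or b < 9) -> (not (b > -17)))))
Answer: WP = (b != 7 -> ((not (2*b > 10)) and ((3*b != 3 or b < 7) -> (not (b > -17))))) and ((not (b != 7)) -> ((not (2*b > 12)) and ((3*b != 7 or b < 9) -> (not (b > -17)))))


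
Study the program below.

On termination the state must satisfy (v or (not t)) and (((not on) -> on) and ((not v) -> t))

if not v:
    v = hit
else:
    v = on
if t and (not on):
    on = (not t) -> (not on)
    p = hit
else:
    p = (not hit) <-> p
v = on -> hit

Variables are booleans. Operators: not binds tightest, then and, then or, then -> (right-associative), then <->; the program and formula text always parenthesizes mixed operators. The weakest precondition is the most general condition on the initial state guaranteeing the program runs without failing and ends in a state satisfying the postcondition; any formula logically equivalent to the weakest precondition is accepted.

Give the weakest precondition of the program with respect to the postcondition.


Working backward. After the program, the postcondition (v or (not t)) and (((not on) -> on) and ((not v) -> t)) must hold; in canonical form it is (v or (not t)) and ((not on) -> on) and ((not v) -> t).
Before v := on -> hit: ((on -> hit) or (not t)) and ((not on) -> on) and ((not (on -> hit)) -> t)
Then branch requires ((((not t) -> (not on)) -> hit) or (not t)) and ((not ((not t) -> (not on))) -> ((not t) -> (not on))) and ((not (((not t) -> (not on)) -> hit)) -> t); else branch requires ((on -> hit) or (not t)) and ((not on) -> on) and ((not (on -> hit)) -> t).
Before the if: ((t and (not on)) -> (((((not t) -> (not on)) -> hit) or (not t)) and ((not ((not t) -> (not on))) -> ((not t) -> (not on))) and ((not (((not t) -> (not on)) -> hit)) -> t))) and ((not (t and (not on))) -> (((on -> hit) or (not t)) and ((not on) -> on) and ((not (on -> hit)) -> t)))
Then branch requires ((t and (not on)) -> (((((not t) -> (not on)) -> hit) or (not t)) and ((not ((not t) -> (not on))) -> ((not t) -> (not on))) and ((not (((not t) -> (not on)) -> hit)) -> t))) and ((not (t and (not on))) -> (((on -> hit) or (not t)) and ((not on) -> on) and ((not (on -> hit)) -> t))); else branch requires ((t and (not on)) -> (((((not t) -> (not on)) -> hit) or (not t)) and ((not ((not t) -> (not on))) -> ((not t) -> (not on))) and ((not (((not t) -> (not on)) -> hit)) -> t))) and ((not (t and (not on))) -> (((on -> hit) or (not t)) and ((not on) -> on) and ((not (on -> hit)) -> t))).
Before the if: ((not v) -> (((t and (not on)) -> (((((not t) -> (not on)) -> hit) or (not t)) and ((not ((not t) -> (not on))) -> ((not t) -> (not on))) and ((not (((not t) -> (not on)) -> hit)) -> t))) and ((not (t and (not on))) -> (((on -> hit) or (not t)) and ((not on) -> on) and ((not (on -> hit)) -> t))))) and (v -> (((t and (not on)) -> (((((not t) -> (not on)) -> hit) or (not t)) and ((not ((not t) -> (not on))) -> ((not t) -> (not on))) and ((not (((not t) -> (not on)) -> hit)) -> t))) and ((not (t and (not on))) -> (((on -> hit) or (not t)) and ((not on) -> on) and ((not (on -> hit)) -> t)))))
Answer: WP = ((not v) -> (((t and (not on)) -> (((((not t) -> (not on)) -> hit) or (not t)) and ((not ((not t) -> (not on))) -> ((not t) -> (not on))) and ((not (((not t) -> (not on)) -> hit)) -> t))) and ((not (t and (not on))) -> (((on -> hit) or (not t)) and ((not on) -> on) and ((not (on -> hit)) -> t))))) and (v -> (((t and (not on)) -> (((((not t) -> (not on)) -> hit) or (not t)) and ((not ((not t) -> (not on))) -> ((not t) -> (not on))) and ((not (((not t) -> (not on)) -> hit)) -> t))) and ((not (t and (not on))) -> (((on -> hit) or (not t)) and ((not on) -> on) and ((not (on -> hit)) -> t)))))


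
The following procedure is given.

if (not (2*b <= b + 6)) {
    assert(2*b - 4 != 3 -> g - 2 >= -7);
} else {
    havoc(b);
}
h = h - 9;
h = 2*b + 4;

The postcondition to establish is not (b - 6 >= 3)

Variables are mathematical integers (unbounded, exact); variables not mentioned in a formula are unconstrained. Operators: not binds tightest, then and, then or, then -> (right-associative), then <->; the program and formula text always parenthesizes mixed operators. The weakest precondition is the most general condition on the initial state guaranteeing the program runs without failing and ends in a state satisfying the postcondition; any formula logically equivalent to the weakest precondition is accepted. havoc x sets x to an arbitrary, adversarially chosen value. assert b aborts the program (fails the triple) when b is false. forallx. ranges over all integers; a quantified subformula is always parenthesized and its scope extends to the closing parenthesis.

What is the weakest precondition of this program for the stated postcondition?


Working backward. After the program, the postcondition not (b - 6 >= 3) must hold; in canonical form it is not (b >= 9).
Before h := 2*b + 4: not (b >= 9)
Before h := h - 9: not (b >= 9)
Then branch requires (2*b != 7 -> g >= -5) and (not (b >= 9)); else branch requires forall b_1. (not (b_1 >= 9)).
Before the if: ((not (b <= 6)) -> ((2*b != 7 -> g >= -5) and (not (b >= 9)))) and (b <= 6 -> (forall b_1. (not (b_1 >= 9))))
Answer: WP = ((not (b <= 6)) -> ((2*b != 7 -> g >= -5) and (not (b >= 9)))) and (b <= 6 -> (forall b_1. (not (b_1 >= 9))))


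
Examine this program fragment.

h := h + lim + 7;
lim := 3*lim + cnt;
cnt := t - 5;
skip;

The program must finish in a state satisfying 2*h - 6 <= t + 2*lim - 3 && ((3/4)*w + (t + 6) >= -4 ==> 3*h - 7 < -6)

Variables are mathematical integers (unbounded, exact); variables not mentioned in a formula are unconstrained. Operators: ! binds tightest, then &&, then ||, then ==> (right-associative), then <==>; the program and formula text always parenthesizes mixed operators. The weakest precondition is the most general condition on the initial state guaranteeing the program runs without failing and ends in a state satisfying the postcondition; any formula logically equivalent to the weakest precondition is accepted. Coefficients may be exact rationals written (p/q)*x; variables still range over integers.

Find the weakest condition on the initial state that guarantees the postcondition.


Working backward. After the program, the postcondition 2*h - 6 <= t + 2*lim - 3 && ((3/4)*w + (t + 6) >= -4 ==> 3*h - 7 < -6) must hold; in canonical form it is 2*h <= 2*lim + t + 3 && (t + (3/4)*w >= -10 ==> 3*h < 1).
Before skip: 2*h <= 2*lim + t + 3 && (t + (3/4)*w >= -10 ==> 3*h < 1)
Before cnt := t - 5: 2*h <= 2*lim + t + 3 && (t + (3/4)*w >= -10 ==> 3*h < 1)
Before lim := 3*lim + cnt: 2*h <= 2*cnt + 6*lim + t + 3 && (t + (3/4)*w >= -10 ==> 3*h < 1)
Before h := h + lim + 7: 2*h <= 2*cnt + 4*lim + t - 11 && (t + (3/4)*w >= -10 ==> 3*h + 3*lim < -20)
Answer: WP = 2*h <= 2*cnt + 4*lim + t - 11 && (t + (3/4)*w >= -10 ==> 3*h + 3*lim < -20)


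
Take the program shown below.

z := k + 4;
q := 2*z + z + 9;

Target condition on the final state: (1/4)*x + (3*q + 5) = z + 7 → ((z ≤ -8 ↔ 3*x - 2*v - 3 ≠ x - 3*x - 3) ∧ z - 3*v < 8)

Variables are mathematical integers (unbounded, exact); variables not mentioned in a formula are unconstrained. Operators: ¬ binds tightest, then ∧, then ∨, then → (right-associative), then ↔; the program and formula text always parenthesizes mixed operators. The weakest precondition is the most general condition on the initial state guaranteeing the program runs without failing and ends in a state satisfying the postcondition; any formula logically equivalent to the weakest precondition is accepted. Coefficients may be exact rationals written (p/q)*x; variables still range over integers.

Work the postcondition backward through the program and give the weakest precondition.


Working backward. After the program, the postcondition (1/4)*x + (3*q + 5) = z + 7 → ((z ≤ -8 ↔ 3*x - 2*v - 3 ≠ x - 3*x - 3) ∧ z - 3*v < 8) must hold; in canonical form it is 3*q + (1/4)*x = z + 2 → ((z ≤ -8 ↔ 5*x ≠ 2*v) ∧ z < 3*v + 8).
Before q := 2*z + z + 9: (1/4)*x + 8*z = -25 → ((z ≤ -8 ↔ 5*x ≠ 2*v) ∧ z < 3*v + 8)
Before z := k + 4: 8*k + (1/4)*x = -57 → ((k ≤ -12 ↔ 5*x ≠ 2*v) ∧ k < 3*v + 4)
Answer: WP = 8*k + (1/4)*x = -57 → ((k ≤ -12 ↔ 5*x ≠ 2*v) ∧ k < 3*v + 4)


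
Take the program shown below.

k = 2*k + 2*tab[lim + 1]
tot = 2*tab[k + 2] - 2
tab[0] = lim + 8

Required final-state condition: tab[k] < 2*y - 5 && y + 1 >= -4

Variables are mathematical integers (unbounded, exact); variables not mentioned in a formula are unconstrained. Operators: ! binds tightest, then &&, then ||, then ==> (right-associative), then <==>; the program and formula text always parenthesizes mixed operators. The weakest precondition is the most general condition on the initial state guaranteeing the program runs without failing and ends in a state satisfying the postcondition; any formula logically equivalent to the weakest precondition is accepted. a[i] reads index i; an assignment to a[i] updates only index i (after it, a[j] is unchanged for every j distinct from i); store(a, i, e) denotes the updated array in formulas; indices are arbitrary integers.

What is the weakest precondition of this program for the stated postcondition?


Working backward. After the program, the postcondition tab[k] < 2*y - 5 && y + 1 >= -4 must hold; in canonical form it is tab[k] < 2*y - 5 && y >= -5.
Before tab[0] := lim + 8: store(tab, 0, lim + 8)[k] < 2*y - 5 && y >= -5
Before tot := 2*tab[k + 2] - 2: store(tab, 0, lim + 8)[k] < 2*y - 5 && y >= -5
Before k := 2*k + 2*tab[lim + 1]: store(tab, 0, lim + 8)[2*tab[lim + 1] + 2*k] < 2*y - 5 && y >= -5
Answer: WP = store(tab, 0, lim + 8)[2*tab[lim + 1] + 2*k] < 2*y - 5 && y >= -5


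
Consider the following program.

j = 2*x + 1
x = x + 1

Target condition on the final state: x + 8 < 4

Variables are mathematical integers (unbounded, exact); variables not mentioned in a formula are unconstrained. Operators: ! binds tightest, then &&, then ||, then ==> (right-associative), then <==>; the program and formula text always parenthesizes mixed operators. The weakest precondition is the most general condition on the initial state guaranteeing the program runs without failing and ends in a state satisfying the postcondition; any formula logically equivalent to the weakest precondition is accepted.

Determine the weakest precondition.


Working backward. After the program, the postcondition x + 8 < 4 must hold; in canonical form it is x < -4.
Before x := x + 1: x < -5
Before j := 2*x + 1: x < -5
Answer: WP = x < -5


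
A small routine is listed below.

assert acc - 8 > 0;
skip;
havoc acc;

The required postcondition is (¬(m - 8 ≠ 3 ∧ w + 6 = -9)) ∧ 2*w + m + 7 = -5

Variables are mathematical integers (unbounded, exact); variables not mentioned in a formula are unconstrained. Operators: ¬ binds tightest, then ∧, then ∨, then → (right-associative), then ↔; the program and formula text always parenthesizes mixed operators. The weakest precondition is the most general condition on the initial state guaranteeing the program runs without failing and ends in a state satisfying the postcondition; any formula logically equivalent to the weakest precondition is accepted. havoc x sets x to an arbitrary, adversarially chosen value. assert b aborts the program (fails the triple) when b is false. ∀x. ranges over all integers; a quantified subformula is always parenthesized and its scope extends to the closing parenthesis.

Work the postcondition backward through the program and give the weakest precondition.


Working backward. After the program, the postcondition (¬(m - 8 ≠ 3 ∧ w + 6 = -9)) ∧ 2*w + m + 7 = -5 must hold; in canonical form it is (¬(m ≠ 11 ∧ w = -15)) ∧ m + 2*w = -12.
Before havoc acc: (¬(m ≠ 11 ∧ w = -15)) ∧ m + 2*w = -12
Before skip: (¬(m ≠ 11 ∧ w = -15)) ∧ m + 2*w = -12
Before assert acc - 8 > 0: acc > 8 ∧ (¬(m ≠ 11 ∧ w = -15)) ∧ m + 2*w = -12
Answer: WP = acc > 8 ∧ (¬(m ≠ 11 ∧ w = -15)) ∧ m + 2*w = -12


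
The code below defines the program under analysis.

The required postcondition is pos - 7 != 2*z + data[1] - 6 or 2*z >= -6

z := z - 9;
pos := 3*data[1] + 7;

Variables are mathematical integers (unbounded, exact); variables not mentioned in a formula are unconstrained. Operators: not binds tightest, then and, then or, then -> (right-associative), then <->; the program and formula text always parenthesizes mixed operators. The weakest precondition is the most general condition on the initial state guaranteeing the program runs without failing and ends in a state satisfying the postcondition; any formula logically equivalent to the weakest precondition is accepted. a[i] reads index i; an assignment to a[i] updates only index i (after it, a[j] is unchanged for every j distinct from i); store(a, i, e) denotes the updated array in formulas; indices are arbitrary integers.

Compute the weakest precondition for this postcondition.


Working backward. After the program, the postcondition pos - 7 != 2*z + data[1] - 6 or 2*z >= -6 must hold; in canonical form it is pos != data[1] + 2*z + 1 or 2*z >= -6.
Before pos := 3*data[1] + 7: 2*data[1] != 2*z - 6 or 2*z >= -6
Before z := z - 9: 2*data[1] != 2*z - 24 or 2*z >= 12
Answer: WP = 2*data[1] != 2*z - 24 or 2*z >= 12


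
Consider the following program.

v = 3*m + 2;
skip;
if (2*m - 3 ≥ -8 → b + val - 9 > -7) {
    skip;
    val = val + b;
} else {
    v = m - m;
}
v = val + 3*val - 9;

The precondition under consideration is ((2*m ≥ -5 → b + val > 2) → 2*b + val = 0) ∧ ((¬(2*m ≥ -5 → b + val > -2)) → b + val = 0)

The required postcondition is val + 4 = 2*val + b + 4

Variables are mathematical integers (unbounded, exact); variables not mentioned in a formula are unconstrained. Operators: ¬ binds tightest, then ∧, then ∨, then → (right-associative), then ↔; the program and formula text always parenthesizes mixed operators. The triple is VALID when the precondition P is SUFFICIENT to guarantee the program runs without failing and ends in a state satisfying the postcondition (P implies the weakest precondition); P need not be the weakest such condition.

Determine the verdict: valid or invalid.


Working backward. After the program, the postcondition val + 4 = 2*val + b + 4 must hold; in canonical form it is b + val = 0.
Before v := val + 3*val - 9: b + val = 0
Then branch requires 2*b + val = 0; else branch requires b + val = 0.
Before the if: ((2*m ≥ -5 → b + val > 2) → 2*b + val = 0) ∧ ((¬(2*m ≥ -5 → b + val > 2)) → b + val = 0)
Before skip: ((2*m ≥ -5 → b + val > 2) → 2*b + val = 0) ∧ ((¬(2*m ≥ -5 → b + val > 2)) → b + val = 0)
Before v := 3*m + 2: ((2*m ≥ -5 → b + val > 2) → 2*b + val = 0) ∧ ((¬(2*m ≥ -5 → b + val > 2)) → b + val = 0)
The weakest precondition is ((2*m ≥ -5 → b + val > 2) → 2*b + val = 0) ∧ ((¬(2*m ≥ -5 → b + val > 2)) → b + val = 0).
Check whether ((2*m ≥ -5 → b + val > 2) → 2*b + val = 0) ∧ ((¬(2*m ≥ -5 → b + val > -2)) → b + val = 0) implies it.
Countermodel: at the initial state b = -1, m = -2, val = 0, the precondition holds but the weakest precondition fails.
Answer: invalid


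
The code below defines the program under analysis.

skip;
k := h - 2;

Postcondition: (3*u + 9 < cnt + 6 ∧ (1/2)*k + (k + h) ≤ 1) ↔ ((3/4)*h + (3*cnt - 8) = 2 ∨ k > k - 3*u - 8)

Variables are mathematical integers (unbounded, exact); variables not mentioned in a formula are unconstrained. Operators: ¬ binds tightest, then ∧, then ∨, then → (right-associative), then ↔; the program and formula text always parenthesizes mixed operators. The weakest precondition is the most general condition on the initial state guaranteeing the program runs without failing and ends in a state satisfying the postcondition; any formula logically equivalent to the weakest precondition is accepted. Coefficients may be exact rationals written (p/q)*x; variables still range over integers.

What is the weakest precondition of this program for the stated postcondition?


Working backward. After the program, the postcondition (3*u + 9 < cnt + 6 ∧ (1/2)*k + (k + h) ≤ 1) ↔ ((3/4)*h + (3*cnt - 8) = 2 ∨ k > k - 3*u - 8) must hold; in canonical form it is (3*u < cnt - 3 ∧ h + (3/2)*k ≤ 1) ↔ (3*cnt + (3/4)*h = 10 ∨ 3*u > -8).
Before k := h - 2: (3*u < cnt - 3 ∧ (5/2)*h ≤ 4) ↔ (3*cnt + (3/4)*h = 10 ∨ 3*u > -8)
Before skip: (3*u < cnt - 3 ∧ (5/2)*h ≤ 4) ↔ (3*cnt + (3/4)*h = 10 ∨ 3*u > -8)
Answer: WP = (3*u < cnt - 3 ∧ (5/2)*h ≤ 4) ↔ (3*cnt + (3/4)*h = 10 ∨ 3*u > -8)


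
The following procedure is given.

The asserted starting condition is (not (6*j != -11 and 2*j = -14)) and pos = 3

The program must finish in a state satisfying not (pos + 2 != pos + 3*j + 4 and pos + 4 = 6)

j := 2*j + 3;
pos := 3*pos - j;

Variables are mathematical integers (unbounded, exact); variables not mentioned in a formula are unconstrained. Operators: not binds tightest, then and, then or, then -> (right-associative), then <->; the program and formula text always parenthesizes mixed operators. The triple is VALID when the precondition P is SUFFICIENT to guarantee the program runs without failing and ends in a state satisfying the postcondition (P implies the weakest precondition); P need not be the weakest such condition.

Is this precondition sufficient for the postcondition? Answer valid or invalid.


Working backward. After the program, the postcondition not (pos + 2 != pos + 3*j + 4 and pos + 4 = 6) must hold; in canonical form it is not (3*j != -2 and pos = 2).
Before pos := 3*pos - j: not (3*j != -2 and 3*pos = j + 2)
Before j := 2*j + 3: not (6*j != -11 and 3*pos = 2*j + 5)
The weakest precondition is not (6*j != -11 and 3*pos = 2*j + 5).
Check whether (not (6*j != -11 and 2*j = -14)) and pos = 3 implies it.
Countermodel: at the initial state j = 2, pos = 3, the precondition holds but the weakest precondition fails.
Answer: invalid


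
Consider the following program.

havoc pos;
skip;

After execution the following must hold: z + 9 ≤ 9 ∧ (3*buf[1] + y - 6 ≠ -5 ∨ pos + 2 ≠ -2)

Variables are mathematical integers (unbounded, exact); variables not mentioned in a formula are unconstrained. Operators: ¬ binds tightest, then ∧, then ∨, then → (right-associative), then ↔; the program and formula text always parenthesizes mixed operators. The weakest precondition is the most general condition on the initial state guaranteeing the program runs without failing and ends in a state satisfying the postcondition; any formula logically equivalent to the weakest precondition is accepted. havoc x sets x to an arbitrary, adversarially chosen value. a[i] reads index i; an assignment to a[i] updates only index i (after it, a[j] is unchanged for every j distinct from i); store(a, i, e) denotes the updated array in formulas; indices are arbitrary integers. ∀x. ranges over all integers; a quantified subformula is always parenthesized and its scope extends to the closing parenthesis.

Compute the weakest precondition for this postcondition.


Working backward. After the program, the postcondition z + 9 ≤ 9 ∧ (3*buf[1] + y - 6 ≠ -5 ∨ pos + 2 ≠ -2) must hold; in canonical form it is z ≤ 0 ∧ (3*buf[1] + y ≠ 1 ∨ pos ≠ -4).
Before skip: z ≤ 0 ∧ (3*buf[1] + y ≠ 1 ∨ pos ≠ -4)
Before havoc pos: ∀pos_1. (z ≤ 0 ∧ (3*buf[1] + y ≠ 1 ∨ pos_1 ≠ -4))
Answer: WP = ∀pos_1. (z ≤ 0 ∧ (3*buf[1] + y ≠ 1 ∨ pos_1 ≠ -4))


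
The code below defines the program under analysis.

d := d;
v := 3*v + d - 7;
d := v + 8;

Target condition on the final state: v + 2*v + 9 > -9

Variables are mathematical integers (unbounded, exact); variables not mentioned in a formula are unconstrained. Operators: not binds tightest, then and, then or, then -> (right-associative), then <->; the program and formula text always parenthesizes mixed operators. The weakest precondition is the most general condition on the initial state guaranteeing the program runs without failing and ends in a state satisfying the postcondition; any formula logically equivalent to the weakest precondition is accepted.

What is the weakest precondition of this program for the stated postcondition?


Working backward. After the program, the postcondition v + 2*v + 9 > -9 must hold; in canonical form it is 3*v > -18.
Before d := v + 8: 3*v > -18
Before v := 3*v + d - 7: 3*d + 9*v > 3
Before d := d: 3*d + 9*v > 3
Answer: WP = 3*d + 9*v > 3


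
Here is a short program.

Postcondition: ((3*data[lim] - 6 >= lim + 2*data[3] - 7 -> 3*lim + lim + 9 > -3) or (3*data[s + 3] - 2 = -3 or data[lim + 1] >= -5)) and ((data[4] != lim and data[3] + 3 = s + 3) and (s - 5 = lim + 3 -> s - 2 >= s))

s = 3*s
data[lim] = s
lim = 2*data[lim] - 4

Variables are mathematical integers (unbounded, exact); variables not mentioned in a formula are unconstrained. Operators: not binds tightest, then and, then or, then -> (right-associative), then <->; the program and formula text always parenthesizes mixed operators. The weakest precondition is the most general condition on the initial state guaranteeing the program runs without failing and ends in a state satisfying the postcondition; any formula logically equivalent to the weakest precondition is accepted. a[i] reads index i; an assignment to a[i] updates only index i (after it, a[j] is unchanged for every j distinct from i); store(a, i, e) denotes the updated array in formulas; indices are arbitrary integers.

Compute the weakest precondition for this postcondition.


Working backward. After the program, the postcondition ((3*data[lim] - 6 >= lim + 2*data[3] - 7 -> 3*lim + lim + 9 > -3) or (3*data[s + 3] - 2 = -3 or data[lim + 1] >= -5)) and ((data[4] != lim and data[3] + 3 = s + 3) and (s - 5 = lim + 3 -> s - 2 >= s)) must hold; in canonical form it is ((3*data[lim] >= 2*data[3] + lim - 1 -> 4*lim > -12) or 3*data[s + 3] = -1 or data[lim + 1] >= -5) and data[4] != lim and data[3] = s and (not (s = lim + 8)).
Before lim := 2*data[lim] - 4: ((3*data[2*data[lim] - 4] >= 2*data[3] + 2*data[lim] - 5 -> 8*data[lim] > 4) or 3*data[s + 3] = -1 or data[2*data[lim] - 3] >= -5) and data[4] != 2*data[lim] - 4 and data[3] = s and (not (s = 2*data[lim] + 4))
Before data[lim] := s: ((3*store(data, lim, s)[2*store(data, lim, s)[lim] - 4] >= 2*store(data, lim, s)[3] + 2*store(data, lim, s)[lim] - 5 -> 8*store(data, lim, s)[lim] > 4) or 3*store(data, lim, s)[s + 3] = -1 or store(data, lim, s)[2*store(data, lim, s)[lim] - 3] >= -5) and store(data, lim, s)[4] != 2*store(data, lim, s)[lim] - 4 and store(data, lim, s)[3] = s and (not (s = 2*store(data, lim, s)[lim] + 4))
Before s := 3*s: ((3*store(data, lim, 3*s)[2*store(data, lim, 3*s)[lim] - 4] >= 2*store(data, lim, 3*s)[3] + 2*store(data, lim, 3*s)[lim] - 5 -> 8*store(data, lim, 3*s)[lim] > 4) or 3*store(data, lim, 3*s)[3*s + 3] = -1 or store(data, lim, 3*s)[2*store(data, lim, 3*s)[lim] - 3] >= -5) and store(data, lim, 3*s)[4] != 2*store(data, lim, 3*s)[lim] - 4 and store(data, lim, 3*s)[3] = 3*s and (not (3*s = 2*store(data, lim, 3*s)[lim] + 4))
Answer: WP = ((3*store(data, lim, 3*s)[2*store(data, lim, 3*s)[lim] - 4] >= 2*store(data, lim, 3*s)[3] + 2*store(data, lim, 3*s)[lim] - 5 -> 8*store(data, lim, 3*s)[lim] > 4) or 3*store(data, lim, 3*s)[3*s + 3] = -1 or store(data, lim, 3*s)[2*store(data, lim, 3*s)[lim] - 3] >= -5) and store(data, lim, 3*s)[4] != 2*store(data, lim, 3*s)[lim] - 4 and store(data, lim, 3*s)[3] = 3*s and (not (3*s = 2*store(data, lim, 3*s)[lim] + 4))


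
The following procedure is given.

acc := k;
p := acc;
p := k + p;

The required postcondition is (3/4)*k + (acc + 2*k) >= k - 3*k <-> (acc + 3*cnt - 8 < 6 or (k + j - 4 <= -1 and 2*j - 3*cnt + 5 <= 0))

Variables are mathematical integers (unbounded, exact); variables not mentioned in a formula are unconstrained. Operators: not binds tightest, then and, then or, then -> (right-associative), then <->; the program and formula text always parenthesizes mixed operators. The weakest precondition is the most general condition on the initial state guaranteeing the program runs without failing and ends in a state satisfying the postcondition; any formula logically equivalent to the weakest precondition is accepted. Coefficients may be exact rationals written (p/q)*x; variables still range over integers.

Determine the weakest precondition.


Working backward. After the program, the postcondition (3/4)*k + (acc + 2*k) >= k - 3*k <-> (acc + 3*cnt - 8 < 6 or (k + j - 4 <= -1 and 2*j - 3*cnt + 5 <= 0)) must hold; in canonical form it is acc + (19/4)*k >= 0 <-> (acc + 3*cnt < 14 or (j + k <= 3 and 2*j <= 3*cnt - 5)).
Before p := k + p: acc + (19/4)*k >= 0 <-> (acc + 3*cnt < 14 or (j + k <= 3 and 2*j <= 3*cnt - 5))
Before p := acc: acc + (19/4)*k >= 0 <-> (acc + 3*cnt < 14 or (j + k <= 3 and 2*j <= 3*cnt - 5))
Before acc := k: (23/4)*k >= 0 <-> (3*cnt + k < 14 or (j + k <= 3 and 2*j <= 3*cnt - 5))
Answer: WP = (23/4)*k >= 0 <-> (3*cnt + k < 14 or (j + k <= 3 and 2*j <= 3*cnt - 5))


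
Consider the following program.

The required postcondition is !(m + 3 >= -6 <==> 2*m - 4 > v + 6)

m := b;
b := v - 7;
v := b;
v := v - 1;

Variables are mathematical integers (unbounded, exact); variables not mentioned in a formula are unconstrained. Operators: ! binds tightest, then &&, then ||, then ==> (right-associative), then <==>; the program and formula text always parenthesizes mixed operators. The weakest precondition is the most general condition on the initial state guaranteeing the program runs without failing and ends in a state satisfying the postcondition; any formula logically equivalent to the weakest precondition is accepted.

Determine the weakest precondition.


Working backward. After the program, the postcondition !(m + 3 >= -6 <==> 2*m - 4 > v + 6) must hold; in canonical form it is !(m >= -9 <==> 2*m > v + 10).
Before v := v - 1: !(m >= -9 <==> 2*m > v + 9)
Before v := b: !(m >= -9 <==> 2*m > b + 9)
Before b := v - 7: !(m >= -9 <==> 2*m > v + 2)
Before m := b: !(b >= -9 <==> 2*b > v + 2)
Answer: WP = !(b >= -9 <==> 2*b > v + 2)


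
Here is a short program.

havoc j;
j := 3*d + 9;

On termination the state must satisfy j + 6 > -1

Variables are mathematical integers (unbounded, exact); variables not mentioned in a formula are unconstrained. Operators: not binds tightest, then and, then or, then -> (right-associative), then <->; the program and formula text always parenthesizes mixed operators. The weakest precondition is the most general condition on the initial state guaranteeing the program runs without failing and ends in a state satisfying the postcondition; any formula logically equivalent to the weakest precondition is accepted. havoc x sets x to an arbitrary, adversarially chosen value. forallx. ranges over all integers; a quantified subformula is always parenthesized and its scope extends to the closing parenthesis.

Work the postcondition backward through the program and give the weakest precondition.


Working backward. After the program, the postcondition j + 6 > -1 must hold; in canonical form it is j > -7.
Before j := 3*d + 9: 3*d > -16
Before havoc j: 3*d > -16
Answer: WP = 3*d > -16


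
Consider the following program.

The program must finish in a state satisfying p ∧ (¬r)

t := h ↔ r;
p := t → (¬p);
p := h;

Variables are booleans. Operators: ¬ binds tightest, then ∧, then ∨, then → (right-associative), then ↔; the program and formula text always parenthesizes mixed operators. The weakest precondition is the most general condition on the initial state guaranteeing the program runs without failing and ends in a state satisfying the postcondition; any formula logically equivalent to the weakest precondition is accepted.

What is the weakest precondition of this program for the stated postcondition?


Working backward. After the program, p ∧ (¬r) must hold.
Before p := h: h ∧ (¬r)
Before p := t → (¬p): h ∧ (¬r)
Before t := h ↔ r: h ∧ (¬r)
Answer: WP = h ∧ (¬r)


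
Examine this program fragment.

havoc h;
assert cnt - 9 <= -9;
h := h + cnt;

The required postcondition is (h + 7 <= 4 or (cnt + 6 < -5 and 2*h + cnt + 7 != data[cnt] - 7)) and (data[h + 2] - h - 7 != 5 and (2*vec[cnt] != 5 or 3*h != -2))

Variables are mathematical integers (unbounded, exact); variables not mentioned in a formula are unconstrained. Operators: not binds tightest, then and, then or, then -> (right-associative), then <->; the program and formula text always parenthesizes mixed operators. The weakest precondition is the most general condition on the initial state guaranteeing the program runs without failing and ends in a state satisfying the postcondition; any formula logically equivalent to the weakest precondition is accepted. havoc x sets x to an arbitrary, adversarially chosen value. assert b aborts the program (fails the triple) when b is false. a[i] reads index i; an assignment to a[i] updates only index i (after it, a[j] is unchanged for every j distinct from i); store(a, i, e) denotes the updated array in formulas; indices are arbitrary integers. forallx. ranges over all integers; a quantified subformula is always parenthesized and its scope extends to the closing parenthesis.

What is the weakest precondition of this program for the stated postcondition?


Working backward. After the program, the postcondition (h + 7 <= 4 or (cnt + 6 < -5 and 2*h + cnt + 7 != data[cnt] - 7)) and (data[h + 2] - h - 7 != 5 and (2*vec[cnt] != 5 or 3*h != -2)) must hold; in canonical form it is (h <= -3 or (cnt < -11 and cnt + 2*h != data[cnt] - 14)) and data[h + 2] != h + 12 and (2*vec[cnt] != 5 or 3*h != -2).
Before h := h + cnt: (cnt + h <= -3 or (cnt < -11 and 3*cnt + 2*h != data[cnt] - 14)) and data[cnt + h + 2] != cnt + h + 12 and (2*vec[cnt] != 5 or 3*cnt + 3*h != -2)
Before assert cnt - 9 <= -9: cnt <= 0 and (cnt + h <= -3 or (cnt < -11 and 3*cnt + 2*h != data[cnt] - 14)) and data[cnt + h + 2] != cnt + h + 12 and (2*vec[cnt] != 5 or 3*cnt + 3*h != -2)
Before havoc h: forall h_1. (cnt <= 0 and (cnt + h_1 <= -3 or (cnt < -11 and 3*cnt + 2*h_1 != data[cnt] - 14)) and data[cnt + h_1 + 2] != cnt + h_1 + 12 and (2*vec[cnt] != 5 or 3*cnt + 3*h_1 != -2))
Answer: WP = forall h_1. (cnt <= 0 and (cnt + h_1 <= -3 or (cnt < -11 and 3*cnt + 2*h_1 != data[cnt] - 14)) and data[cnt + h_1 + 2] != cnt + h_1 + 12 and (2*vec[cnt] != 5 or 3*cnt + 3*h_1 != -2))
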